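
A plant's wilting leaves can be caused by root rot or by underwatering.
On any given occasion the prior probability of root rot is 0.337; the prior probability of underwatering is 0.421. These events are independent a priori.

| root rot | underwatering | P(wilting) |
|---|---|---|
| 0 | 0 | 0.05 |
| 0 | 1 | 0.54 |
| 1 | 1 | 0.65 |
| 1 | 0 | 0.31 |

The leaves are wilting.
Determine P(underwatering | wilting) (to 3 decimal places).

P(underwatering | wilting) ≈ 0.753

P(wilting) = 0.05×0.663×0.579 + 0.54×0.663×0.421 + 0.31×0.337×0.579 + 0.65×0.337×0.421 = 0.019194 + 0.150726 + 0.060488 + 0.092220 = 0.322628
The underwatering-present share is 0.150726 + 0.092220 = 0.242946.
So P(underwatering | wilting) = 0.242946/0.322628 ≈ 0.753.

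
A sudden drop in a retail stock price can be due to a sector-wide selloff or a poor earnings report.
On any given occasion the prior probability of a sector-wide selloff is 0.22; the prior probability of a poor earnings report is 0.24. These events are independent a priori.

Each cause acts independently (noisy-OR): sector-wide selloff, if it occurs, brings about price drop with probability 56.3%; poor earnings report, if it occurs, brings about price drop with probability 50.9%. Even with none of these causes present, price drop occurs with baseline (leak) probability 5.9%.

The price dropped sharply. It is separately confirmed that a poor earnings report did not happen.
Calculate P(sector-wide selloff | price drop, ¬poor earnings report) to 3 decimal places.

Under noisy-OR, P(price drop | causes) = 1 − (1−0.059)·∏(1−qᵢ) over the active causes.
For the numerator, keep only sector-wide selloff=true terms: 0.588783×0.22 = 0.129532
Normalizer over all consistent configurations: 0.059×0.78 + 0.588783×0.22 = 0.175552
Posterior = 0.129532 / 0.175552 ≈ 0.738

P(sector-wide selloff | price drop, ¬poor earnings report) ≈ 0.738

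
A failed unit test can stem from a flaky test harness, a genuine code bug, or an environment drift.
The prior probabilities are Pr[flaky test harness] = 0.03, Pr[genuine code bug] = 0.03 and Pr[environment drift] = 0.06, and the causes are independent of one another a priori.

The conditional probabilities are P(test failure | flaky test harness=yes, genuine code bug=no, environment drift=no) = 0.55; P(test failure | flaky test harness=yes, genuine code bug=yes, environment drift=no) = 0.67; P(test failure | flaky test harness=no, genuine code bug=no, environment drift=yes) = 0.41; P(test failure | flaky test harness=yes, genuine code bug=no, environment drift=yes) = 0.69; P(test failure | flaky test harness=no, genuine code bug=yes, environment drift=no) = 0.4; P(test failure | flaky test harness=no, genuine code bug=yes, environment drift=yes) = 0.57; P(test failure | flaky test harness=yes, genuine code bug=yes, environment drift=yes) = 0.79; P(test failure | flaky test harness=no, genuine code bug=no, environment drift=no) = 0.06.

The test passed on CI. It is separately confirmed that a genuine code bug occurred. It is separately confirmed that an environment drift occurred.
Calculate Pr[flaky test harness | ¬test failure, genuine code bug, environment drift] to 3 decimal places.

Pr[flaky test harness | ¬test failure, genuine code bug, environment drift] ≈ 0.015

Enumerate both values of flaky test harness and weight by the priors:
  P(¬test failure | genuine code bug, environment drift) = 0.43*0.97 + 0.21*0.03
        = 0.417100 + 0.006300 = 0.423400
Keeping only the flaky test harness-present terms gives 0.006300, so
  P(flaky test harness | ¬test failure, genuine code bug, environment drift) = 0.006300 / 0.423400 ≈ 0.015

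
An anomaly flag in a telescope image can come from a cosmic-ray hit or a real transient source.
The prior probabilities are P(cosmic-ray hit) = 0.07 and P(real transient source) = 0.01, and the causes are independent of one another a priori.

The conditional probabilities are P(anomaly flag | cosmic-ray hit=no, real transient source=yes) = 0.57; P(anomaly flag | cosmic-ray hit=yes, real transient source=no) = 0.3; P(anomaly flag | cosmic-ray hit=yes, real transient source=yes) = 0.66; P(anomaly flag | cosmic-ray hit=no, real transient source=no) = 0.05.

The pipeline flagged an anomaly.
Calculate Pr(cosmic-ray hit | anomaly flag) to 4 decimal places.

For the numerator, keep only cosmic-ray hit=true terms: 0.020790 + 0.000462 = 0.021252
Denominator P(anomaly flag): 0.05·0.93·0.99 + 0.57·0.93·0.01 + 0.3·0.07·0.99 + 0.66·0.07·0.01 = 0.072588
P(cosmic-ray hit | anomaly flag) = 0.021252/0.072588 ≈ 0.2928

Pr(cosmic-ray hit | anomaly flag) ≈ 0.2928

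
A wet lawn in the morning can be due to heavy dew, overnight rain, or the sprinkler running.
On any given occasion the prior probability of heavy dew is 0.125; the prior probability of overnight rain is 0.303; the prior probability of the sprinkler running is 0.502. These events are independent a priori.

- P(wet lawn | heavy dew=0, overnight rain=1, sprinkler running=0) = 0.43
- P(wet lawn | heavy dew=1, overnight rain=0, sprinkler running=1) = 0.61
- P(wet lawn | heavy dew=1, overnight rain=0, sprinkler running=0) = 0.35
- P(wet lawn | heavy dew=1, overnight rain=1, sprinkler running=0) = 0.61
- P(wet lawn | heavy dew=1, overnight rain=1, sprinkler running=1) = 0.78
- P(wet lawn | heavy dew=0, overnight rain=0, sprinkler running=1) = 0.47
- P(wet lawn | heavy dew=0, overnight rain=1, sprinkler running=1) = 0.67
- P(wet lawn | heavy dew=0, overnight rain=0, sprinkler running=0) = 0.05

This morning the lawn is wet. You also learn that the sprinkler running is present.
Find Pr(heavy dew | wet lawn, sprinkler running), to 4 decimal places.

P(wet lawn | sprinkler running) = 0.47×0.875×0.697 + 0.67×0.875×0.303 + 0.61×0.125×0.697 + 0.78×0.125×0.303 = 0.286641 + 0.177634 + 0.053146 + 0.029542 = 0.546963
The heavy dew-present share is 0.053146 + 0.029542 = 0.082688.
P(heavy dew | wet lawn, sprinkler running) = 0.082688 / 0.546963 ≈ 0.1512

Pr(heavy dew | wet lawn, sprinkler running) ≈ 0.1512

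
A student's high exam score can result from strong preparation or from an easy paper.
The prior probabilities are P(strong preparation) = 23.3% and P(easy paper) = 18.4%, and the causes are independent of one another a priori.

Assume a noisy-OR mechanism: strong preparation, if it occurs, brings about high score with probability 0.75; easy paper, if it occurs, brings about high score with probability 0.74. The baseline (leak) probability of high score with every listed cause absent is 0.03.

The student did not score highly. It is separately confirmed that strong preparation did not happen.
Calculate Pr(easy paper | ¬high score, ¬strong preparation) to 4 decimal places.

Under noisy-OR, P(high score | causes) = 1 − (1−0.03)·∏(1−qᵢ) over the active causes.
P(¬high score | ¬strong preparation) = 0.97*0.816 + 0.2522*0.184 = 0.791520 + 0.046405 = 0.837925
Of this, 0.046405 comes from 0.2522*0.184 (the easy paper=true cases).
So P(easy paper | ¬high score, ¬strong preparation) = 0.046405/0.837925 ≈ 0.0554.

Pr(easy paper | ¬high score, ¬strong preparation) ≈ 0.0554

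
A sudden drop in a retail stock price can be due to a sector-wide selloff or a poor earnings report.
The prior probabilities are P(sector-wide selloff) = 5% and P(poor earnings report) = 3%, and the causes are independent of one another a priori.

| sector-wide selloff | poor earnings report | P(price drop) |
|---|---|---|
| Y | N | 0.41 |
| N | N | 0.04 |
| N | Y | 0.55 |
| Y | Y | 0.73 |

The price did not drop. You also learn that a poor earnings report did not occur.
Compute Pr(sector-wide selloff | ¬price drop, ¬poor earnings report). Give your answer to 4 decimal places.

For the numerator, keep only sector-wide selloff=true terms: 0.59×0.05 = 0.029500
The normalizing constant is 0.96×0.95 + 0.59×0.05 = 0.941500
Posterior = 0.029500 / 0.941500 ≈ 0.0313

Pr(sector-wide selloff | ¬price drop, ¬poor earnings report) ≈ 0.0313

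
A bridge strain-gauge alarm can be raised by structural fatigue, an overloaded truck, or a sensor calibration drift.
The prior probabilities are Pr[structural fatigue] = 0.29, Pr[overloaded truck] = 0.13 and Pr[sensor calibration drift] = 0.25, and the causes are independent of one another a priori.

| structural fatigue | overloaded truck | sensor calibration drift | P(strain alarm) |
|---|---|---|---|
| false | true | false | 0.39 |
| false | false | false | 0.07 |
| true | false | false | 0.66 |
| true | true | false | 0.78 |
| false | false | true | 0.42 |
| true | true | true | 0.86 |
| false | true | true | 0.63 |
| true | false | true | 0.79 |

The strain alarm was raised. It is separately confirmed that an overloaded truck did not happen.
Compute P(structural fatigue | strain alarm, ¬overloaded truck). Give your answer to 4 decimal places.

P(structural fatigue | strain alarm, ¬overloaded truck) ≈ 0.6423

By total probability over the 4 (structural fatigue, sensor calibration drift) configurations:
  P(strain alarm | ¬overloaded truck) = 0.07×0.71×0.75 + 0.42×0.71×0.25 + 0.66×0.29×0.75 + 0.79×0.29×0.25
        = 0.037275 + 0.074550 + 0.143550 + 0.057275 = 0.312650
The terms with structural fatigue present sum to 0.200825, so
  P(structural fatigue | strain alarm, ¬overloaded truck) = 0.200825 / 0.312650 ≈ 0.6423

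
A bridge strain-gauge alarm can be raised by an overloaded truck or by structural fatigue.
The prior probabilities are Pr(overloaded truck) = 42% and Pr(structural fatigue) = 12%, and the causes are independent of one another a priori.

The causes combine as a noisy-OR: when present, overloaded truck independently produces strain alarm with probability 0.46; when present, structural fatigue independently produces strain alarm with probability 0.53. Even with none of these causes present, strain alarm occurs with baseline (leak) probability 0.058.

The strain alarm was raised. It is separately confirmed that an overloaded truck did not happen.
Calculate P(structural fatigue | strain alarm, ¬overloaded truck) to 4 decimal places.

P(structural fatigue | strain alarm, ¬overloaded truck) ≈ 0.5671

Under noisy-OR, P(strain alarm | causes) = 1 − (1−0.058)·∏(1−qᵢ) over the active causes.
By total probability over both values of structural fatigue:
  P(strain alarm | ¬overloaded truck) = 0.058×0.88 + 0.55726×0.12
        = 0.051040 + 0.066871 = 0.117911
Configurations with structural fatigue contribute 0.066871, so
  P(structural fatigue | strain alarm, ¬overloaded truck) = 0.066871 / 0.117911 ≈ 0.5671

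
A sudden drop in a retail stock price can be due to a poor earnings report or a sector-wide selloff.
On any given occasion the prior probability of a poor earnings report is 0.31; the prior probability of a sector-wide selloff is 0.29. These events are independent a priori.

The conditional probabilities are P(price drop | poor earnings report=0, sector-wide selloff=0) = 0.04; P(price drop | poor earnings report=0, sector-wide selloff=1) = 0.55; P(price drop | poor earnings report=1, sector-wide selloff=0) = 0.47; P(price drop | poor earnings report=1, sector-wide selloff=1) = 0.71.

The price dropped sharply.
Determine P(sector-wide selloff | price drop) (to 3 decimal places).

Weight on sector-wide selloff=true, given the evidence: 0.110055 + 0.063829 = 0.173884
Denominator P(price drop): 0.04*0.69*0.71 + 0.55*0.69*0.29 + 0.47*0.31*0.71 + 0.71*0.31*0.29 = 0.296927
Posterior = 0.173884 / 0.296927 ≈ 0.586

P(sector-wide selloff | price drop) ≈ 0.586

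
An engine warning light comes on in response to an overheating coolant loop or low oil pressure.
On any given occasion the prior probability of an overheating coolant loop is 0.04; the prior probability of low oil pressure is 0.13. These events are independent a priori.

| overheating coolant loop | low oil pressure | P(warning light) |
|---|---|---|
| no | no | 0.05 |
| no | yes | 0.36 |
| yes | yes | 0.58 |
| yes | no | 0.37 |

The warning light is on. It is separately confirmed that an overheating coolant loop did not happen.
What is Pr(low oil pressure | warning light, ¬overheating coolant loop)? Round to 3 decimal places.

Pr(low oil pressure | warning light, ¬overheating coolant loop) ≈ 0.518

For the numerator, keep only low oil pressure=true terms: 0.36×0.13 = 0.046800
The normalizing constant is 0.05×0.87 + 0.36×0.13 = 0.090300
Posterior = 0.046800 / 0.090300 ≈ 0.518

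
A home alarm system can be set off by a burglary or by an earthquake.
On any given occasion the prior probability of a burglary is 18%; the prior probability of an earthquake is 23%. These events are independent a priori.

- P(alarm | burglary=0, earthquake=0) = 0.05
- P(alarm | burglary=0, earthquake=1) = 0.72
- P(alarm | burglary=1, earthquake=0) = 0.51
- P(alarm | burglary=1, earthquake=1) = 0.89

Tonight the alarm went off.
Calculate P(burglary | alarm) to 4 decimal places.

P(burglary | alarm) ≈ 0.3912

Weight on burglary=true, given the evidence: 0.070686 + 0.036846 = 0.107532
Normalizer over all consistent configurations: 0.05*0.82*0.77 + 0.72*0.82*0.23 + 0.51*0.18*0.77 + 0.89*0.18*0.23 = 0.274894
Posterior = 0.107532 / 0.274894 ≈ 0.3912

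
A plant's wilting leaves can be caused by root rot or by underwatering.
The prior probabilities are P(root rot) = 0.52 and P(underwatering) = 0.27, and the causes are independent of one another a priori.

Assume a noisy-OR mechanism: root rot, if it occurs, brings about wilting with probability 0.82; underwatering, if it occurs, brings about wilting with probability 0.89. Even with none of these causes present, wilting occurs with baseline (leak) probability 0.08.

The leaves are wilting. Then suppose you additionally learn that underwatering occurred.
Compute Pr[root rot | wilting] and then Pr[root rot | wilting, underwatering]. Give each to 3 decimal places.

Under noisy-OR, P(wilting | causes) = 1 − (1−0.08)·∏(1−qᵢ) over the active causes.
P(wilting) = 0.08×0.48×0.73 + 0.8988×0.48×0.27 + 0.8344×0.52×0.73 + 0.981784×0.52×0.27 = 0.028032 + 0.116484 + 0.316738 + 0.137842 = 0.599096
Restricting to configurations with root rot present: 0.316738 + 0.137842 = 0.454580.
Hence the posterior is 0.454580/0.599096 ≈ 0.759.

Now condition on the additional information:
P(wilting | underwatering) = 0.8988*0.48 + 0.981784*0.52 = 0.431424 + 0.510528 = 0.941952
The root rot-present share is 0.981784*0.52 = 0.510528.
So P(root rot | wilting, underwatering) = 0.510528/0.941952 ≈ 0.542.

Pr[root rot | wilting] ≈ 0.759; Pr[root rot | wilting, underwatering] ≈ 0.542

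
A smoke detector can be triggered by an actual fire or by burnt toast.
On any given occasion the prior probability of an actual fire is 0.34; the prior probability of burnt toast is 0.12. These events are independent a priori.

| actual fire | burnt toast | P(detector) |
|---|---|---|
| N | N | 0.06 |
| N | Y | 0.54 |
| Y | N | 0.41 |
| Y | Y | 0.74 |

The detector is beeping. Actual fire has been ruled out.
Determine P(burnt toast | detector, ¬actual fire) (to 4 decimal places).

P(burnt toast | detector, ¬actual fire) ≈ 0.5510

By total probability over both values of burnt toast:
  P(detector | ¬actual fire) = 0.06×0.88 + 0.54×0.12
        = 0.052800 + 0.064800 = 0.117600
Keeping only the burnt toast-present terms gives 0.064800, so
  P(burnt toast | detector, ¬actual fire) = 0.064800 / 0.117600 ≈ 0.5510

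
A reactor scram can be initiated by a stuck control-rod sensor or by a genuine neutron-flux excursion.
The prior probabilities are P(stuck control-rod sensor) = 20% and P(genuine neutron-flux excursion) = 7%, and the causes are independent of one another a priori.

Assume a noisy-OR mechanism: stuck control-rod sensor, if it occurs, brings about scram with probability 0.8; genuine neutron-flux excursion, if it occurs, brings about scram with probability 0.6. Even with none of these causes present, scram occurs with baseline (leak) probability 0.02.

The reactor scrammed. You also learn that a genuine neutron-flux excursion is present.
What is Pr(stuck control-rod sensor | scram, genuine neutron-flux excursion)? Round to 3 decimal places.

Pr(stuck control-rod sensor | scram, genuine neutron-flux excursion) ≈ 0.275

Under noisy-OR, P(scram | causes) = 1 − (1−0.02)·∏(1−qᵢ) over the active causes.
Weight on stuck control-rod sensor=true, given the evidence: 0.9216·0.2 = 0.184320
The normalizing constant is 0.608·0.8 + 0.9216·0.2 = 0.670720
Posterior = 0.184320 / 0.670720 ≈ 0.275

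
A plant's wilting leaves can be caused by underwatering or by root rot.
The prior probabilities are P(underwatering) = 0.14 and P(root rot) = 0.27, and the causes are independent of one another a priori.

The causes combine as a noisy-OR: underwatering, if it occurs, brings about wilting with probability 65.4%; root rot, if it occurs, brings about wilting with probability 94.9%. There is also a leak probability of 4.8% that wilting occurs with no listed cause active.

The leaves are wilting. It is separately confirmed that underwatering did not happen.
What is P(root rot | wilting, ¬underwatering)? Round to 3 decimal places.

Under noisy-OR, P(wilting | causes) = 1 − (1−0.048)·∏(1−qᵢ) over the active causes.
Sum P(wilting|·) weighted by the priors over both values of root rot:
  P(wilting | ¬underwatering) = 0.048×0.73 + 0.951448×0.27
        = 0.035040 + 0.256891 = 0.291931
The terms with root rot present sum to 0.256891, so
  P(root rot | wilting, ¬underwatering) = 0.256891 / 0.291931 ≈ 0.880

P(root rot | wilting, ¬underwatering) ≈ 0.880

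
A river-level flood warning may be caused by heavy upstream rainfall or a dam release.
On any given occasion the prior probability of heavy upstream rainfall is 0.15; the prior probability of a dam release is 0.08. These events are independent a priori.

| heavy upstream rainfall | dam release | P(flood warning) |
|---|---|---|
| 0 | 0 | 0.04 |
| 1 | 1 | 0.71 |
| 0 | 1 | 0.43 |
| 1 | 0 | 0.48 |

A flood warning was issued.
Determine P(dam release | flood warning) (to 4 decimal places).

P(flood warning) = 0.04×0.85×0.92 + 0.43×0.85×0.08 + 0.48×0.15×0.92 + 0.71×0.15×0.08 = 0.031280 + 0.029240 + 0.066240 + 0.008520 = 0.135280
Restricting to configurations with dam release present: 0.029240 + 0.008520 = 0.037760.
P(dam release | flood warning) = 0.037760 / 0.135280 ≈ 0.2791

P(dam release | flood warning) ≈ 0.2791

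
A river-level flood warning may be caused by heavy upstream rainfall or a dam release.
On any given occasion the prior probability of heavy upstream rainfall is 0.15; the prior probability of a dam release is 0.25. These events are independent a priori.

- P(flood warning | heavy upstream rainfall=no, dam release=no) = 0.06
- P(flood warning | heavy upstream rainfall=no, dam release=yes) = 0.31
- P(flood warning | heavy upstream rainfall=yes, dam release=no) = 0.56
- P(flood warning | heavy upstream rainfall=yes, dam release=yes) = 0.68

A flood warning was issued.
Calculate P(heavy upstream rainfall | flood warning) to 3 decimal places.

P(heavy upstream rainfall | flood warning) ≈ 0.459

Weight on heavy upstream rainfall=true, given the evidence: 0.063000 + 0.025500 = 0.088500
The normalizing constant is 0.06×0.85×0.75 + 0.31×0.85×0.25 + 0.56×0.15×0.75 + 0.68×0.15×0.25 = 0.192625
Posterior = 0.088500 / 0.192625 ≈ 0.459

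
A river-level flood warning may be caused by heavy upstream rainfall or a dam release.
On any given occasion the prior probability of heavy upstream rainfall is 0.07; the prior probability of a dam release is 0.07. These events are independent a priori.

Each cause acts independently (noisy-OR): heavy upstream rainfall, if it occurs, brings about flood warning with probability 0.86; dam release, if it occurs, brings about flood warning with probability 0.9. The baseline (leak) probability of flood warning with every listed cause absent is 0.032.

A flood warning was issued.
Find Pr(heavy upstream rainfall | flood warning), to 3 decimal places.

Under noisy-OR, P(flood warning | causes) = 1 − (1−0.032)·∏(1−qᵢ) over the active causes.
P(flood warning) = 0.032*0.93*0.93 + 0.9032*0.93*0.07 + 0.86448*0.07*0.93 + 0.986448*0.07*0.07 = 0.027677 + 0.058798 + 0.056278 + 0.004834 = 0.147587
The heavy upstream rainfall-present share is 0.056278 + 0.004834 = 0.061112.
P(heavy upstream rainfall | flood warning) = 0.061112 / 0.147587 ≈ 0.414

Pr(heavy upstream rainfall | flood warning) ≈ 0.414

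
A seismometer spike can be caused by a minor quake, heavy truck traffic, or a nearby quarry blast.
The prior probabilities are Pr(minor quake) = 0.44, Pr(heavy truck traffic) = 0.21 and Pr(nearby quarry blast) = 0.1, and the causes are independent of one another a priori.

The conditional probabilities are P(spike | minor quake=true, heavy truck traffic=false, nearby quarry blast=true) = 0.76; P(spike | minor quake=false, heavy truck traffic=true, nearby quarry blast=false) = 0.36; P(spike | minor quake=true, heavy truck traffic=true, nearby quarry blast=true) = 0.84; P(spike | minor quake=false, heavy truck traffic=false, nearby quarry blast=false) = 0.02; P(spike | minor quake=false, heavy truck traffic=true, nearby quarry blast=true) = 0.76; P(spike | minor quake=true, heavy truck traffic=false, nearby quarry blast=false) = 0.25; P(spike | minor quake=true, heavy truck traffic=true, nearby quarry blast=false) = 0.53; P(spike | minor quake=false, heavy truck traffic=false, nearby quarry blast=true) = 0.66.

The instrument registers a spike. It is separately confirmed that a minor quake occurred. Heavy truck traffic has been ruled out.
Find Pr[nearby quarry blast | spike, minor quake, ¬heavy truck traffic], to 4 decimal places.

Pr[nearby quarry blast | spike, minor quake, ¬heavy truck traffic] ≈ 0.2525

Enumerate both values of nearby quarry blast and weight by the priors:
  P(spike | minor quake, ¬heavy truck traffic) = 0.25×0.9 + 0.76×0.1
        = 0.225000 + 0.076000 = 0.301000
The terms with nearby quarry blast present sum to 0.076000, so
  P(nearby quarry blast | spike, minor quake, ¬heavy truck traffic) = 0.076000 / 0.301000 ≈ 0.2525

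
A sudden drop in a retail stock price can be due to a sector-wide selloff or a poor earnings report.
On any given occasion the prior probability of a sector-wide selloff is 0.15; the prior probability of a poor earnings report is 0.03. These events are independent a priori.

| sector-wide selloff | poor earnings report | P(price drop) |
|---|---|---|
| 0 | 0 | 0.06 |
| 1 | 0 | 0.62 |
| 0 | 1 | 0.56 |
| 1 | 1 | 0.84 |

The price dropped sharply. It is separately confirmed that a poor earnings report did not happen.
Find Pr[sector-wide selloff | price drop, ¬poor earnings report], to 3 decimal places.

Numerator (weight on configurations with sector-wide selloff): 0.62·0.15 = 0.093000
Denominator P(price drop | ¬poor earnings report): 0.06·0.85 + 0.62·0.15 = 0.144000
P(sector-wide selloff | price drop, ¬poor earnings report) = 0.093000/0.144000 ≈ 0.646

Pr[sector-wide selloff | price drop, ¬poor earnings report] ≈ 0.646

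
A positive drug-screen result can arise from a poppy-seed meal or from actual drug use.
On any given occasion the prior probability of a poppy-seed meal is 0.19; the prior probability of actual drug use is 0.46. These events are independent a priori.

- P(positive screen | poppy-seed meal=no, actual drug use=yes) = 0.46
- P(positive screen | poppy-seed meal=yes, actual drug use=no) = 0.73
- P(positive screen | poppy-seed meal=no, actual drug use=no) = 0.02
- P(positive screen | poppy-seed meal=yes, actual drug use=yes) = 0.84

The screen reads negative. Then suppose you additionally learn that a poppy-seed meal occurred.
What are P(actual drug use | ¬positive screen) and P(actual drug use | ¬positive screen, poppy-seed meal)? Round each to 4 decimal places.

P(¬positive screen) = 0.98×0.81×0.54 + 0.54×0.81×0.46 + 0.27×0.19×0.54 + 0.16×0.19×0.46 = 0.428652 + 0.201204 + 0.027702 + 0.013984 = 0.671542
Of this, 0.215188 comes from 0.201204 + 0.013984 (the actual drug use=true cases).
So P(actual drug use | ¬positive screen) = 0.215188/0.671542 ≈ 0.3204.

With the extra evidence:
P(¬positive screen | poppy-seed meal) = 0.27×0.54 + 0.16×0.46 = 0.145800 + 0.073600 = 0.219400
The actual drug use-present share is 0.16×0.46 = 0.073600.
So P(actual drug use | ¬positive screen, poppy-seed meal) = 0.073600/0.219400 ≈ 0.3355.

P(actual drug use | ¬positive screen) ≈ 0.3204; P(actual drug use | ¬positive screen, poppy-seed meal) ≈ 0.3355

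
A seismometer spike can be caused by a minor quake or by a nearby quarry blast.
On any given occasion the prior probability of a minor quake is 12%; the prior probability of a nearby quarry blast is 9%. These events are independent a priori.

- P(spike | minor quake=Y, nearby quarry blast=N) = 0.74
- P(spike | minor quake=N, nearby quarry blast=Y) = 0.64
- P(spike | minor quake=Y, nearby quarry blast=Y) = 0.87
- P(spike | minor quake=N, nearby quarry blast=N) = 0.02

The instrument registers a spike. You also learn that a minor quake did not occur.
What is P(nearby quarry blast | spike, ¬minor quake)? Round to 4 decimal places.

P(spike | ¬minor quake) = 0.02*0.91 + 0.64*0.09 = 0.018200 + 0.057600 = 0.075800
Of this, 0.057600 comes from 0.64*0.09 (the nearby quarry blast=true cases).
So P(nearby quarry blast | spike, ¬minor quake) = 0.057600/0.075800 ≈ 0.7599.

P(nearby quarry blast | spike, ¬minor quake) ≈ 0.7599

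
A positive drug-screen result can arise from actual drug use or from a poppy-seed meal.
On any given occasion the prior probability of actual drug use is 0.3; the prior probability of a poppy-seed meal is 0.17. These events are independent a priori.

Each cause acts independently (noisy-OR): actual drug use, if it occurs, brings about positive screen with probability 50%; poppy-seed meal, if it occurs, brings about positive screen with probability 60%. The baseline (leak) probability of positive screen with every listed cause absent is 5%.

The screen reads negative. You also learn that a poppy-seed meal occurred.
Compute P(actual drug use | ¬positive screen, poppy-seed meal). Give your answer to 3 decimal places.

P(actual drug use | ¬positive screen, poppy-seed meal) ≈ 0.176

Under noisy-OR, P(positive screen | causes) = 1 − (1−0.05)·∏(1−qᵢ) over the active causes.
P(¬positive screen | poppy-seed meal) = 0.38*0.7 + 0.19*0.3 = 0.266000 + 0.057000 = 0.323000
Restricting to configurations with actual drug use present: 0.19*0.3 = 0.057000.
Hence the posterior is 0.057000/0.323000 ≈ 0.176.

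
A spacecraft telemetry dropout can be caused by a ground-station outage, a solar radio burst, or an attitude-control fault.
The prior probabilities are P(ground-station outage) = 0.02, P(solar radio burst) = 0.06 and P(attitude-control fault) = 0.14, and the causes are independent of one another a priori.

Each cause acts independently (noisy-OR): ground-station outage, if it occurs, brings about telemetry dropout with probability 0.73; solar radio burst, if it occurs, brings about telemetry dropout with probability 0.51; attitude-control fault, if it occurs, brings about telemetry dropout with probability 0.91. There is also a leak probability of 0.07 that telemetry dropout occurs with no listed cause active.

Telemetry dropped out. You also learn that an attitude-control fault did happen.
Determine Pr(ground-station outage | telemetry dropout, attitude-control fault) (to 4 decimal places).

Pr(ground-station outage | telemetry dropout, attitude-control fault) ≈ 0.0213

Under noisy-OR, P(telemetry dropout | causes) = 1 − (1−0.07)·∏(1−qᵢ) over the active causes.
Weight on ground-station outage=true, given the evidence: 0.018375 + 0.001187 = 0.019562
Denominator P(telemetry dropout | attitude-control fault): 0.9163·0.98·0.94 + 0.958987·0.98·0.06 + 0.977401·0.02·0.94 + 0.988926·0.02·0.06 = 0.920046
P(ground-station outage | telemetry dropout, attitude-control fault) = 0.019562/0.920046 ≈ 0.0213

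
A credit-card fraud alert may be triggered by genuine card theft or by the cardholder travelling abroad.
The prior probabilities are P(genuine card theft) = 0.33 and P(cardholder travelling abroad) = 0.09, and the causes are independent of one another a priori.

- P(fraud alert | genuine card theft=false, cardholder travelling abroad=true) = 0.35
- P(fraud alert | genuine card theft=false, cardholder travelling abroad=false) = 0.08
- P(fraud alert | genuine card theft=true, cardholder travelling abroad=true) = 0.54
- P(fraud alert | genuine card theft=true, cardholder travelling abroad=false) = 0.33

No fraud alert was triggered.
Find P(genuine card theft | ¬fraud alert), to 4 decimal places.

P(genuine card theft | ¬fraud alert) ≈ 0.2636

For the numerator, keep only genuine card theft=true terms: 0.201201 + 0.013662 = 0.214863
Denominator P(¬fraud alert): 0.92*0.67*0.91 + 0.65*0.67*0.09 + 0.67*0.33*0.91 + 0.46*0.33*0.09 = 0.814982
Posterior = 0.214863 / 0.814982 ≈ 0.2636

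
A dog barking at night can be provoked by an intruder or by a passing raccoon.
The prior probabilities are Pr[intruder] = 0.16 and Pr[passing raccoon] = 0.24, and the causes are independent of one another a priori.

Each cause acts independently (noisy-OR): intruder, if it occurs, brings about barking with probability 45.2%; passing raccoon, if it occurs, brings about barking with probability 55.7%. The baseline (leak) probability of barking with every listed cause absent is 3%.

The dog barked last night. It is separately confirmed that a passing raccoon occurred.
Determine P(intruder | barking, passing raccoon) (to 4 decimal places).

P(intruder | barking, passing raccoon) ≈ 0.2034

Under noisy-OR, P(barking | causes) = 1 − (1−0.03)·∏(1−qᵢ) over the active causes.
By total probability over both values of intruder:
  P(barking | passing raccoon) = 0.57029·0.84 + 0.764519·0.16
        = 0.479044 + 0.122323 = 0.601367
Configurations with intruder contribute 0.122323, so
  P(intruder | barking, passing raccoon) = 0.122323 / 0.601367 ≈ 0.2034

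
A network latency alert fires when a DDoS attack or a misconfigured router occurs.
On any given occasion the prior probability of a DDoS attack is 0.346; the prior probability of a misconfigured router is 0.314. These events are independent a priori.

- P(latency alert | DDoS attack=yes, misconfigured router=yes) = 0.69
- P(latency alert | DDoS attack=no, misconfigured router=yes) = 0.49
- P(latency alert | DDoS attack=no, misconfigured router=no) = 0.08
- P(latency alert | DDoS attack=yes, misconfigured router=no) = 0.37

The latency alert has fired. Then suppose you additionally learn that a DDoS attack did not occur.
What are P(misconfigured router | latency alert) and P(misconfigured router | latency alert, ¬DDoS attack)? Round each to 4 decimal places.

P(misconfigured router | latency alert) ≈ 0.5867; P(misconfigured router | latency alert, ¬DDoS attack) ≈ 0.7371

Sum P(latency alert|·) weighted by the priors over the 4 (DDoS attack, misconfigured router) configurations:
  P(latency alert) = 0.08·0.654·0.686 + 0.49·0.654·0.314 + 0.37·0.346·0.686 + 0.69·0.346·0.314
        = 0.035892 + 0.100624 + 0.087822 + 0.074964 = 0.299302
Keeping only the misconfigured router-present terms gives 0.175588, so
  P(misconfigured router | latency alert) = 0.175588 / 0.299302 ≈ 0.5867

Now also conditioning on DDoS attack≠true:
P(latency alert | ¬DDoS attack) = 0.08·0.686 + 0.49·0.314 = 0.054880 + 0.153860 = 0.208740
The misconfigured router-present share is 0.49·0.314 = 0.153860.
So P(misconfigured router | latency alert, ¬DDoS attack) = 0.153860/0.208740 ≈ 0.7371.
Ruling out DDoS attack raises the posterior on misconfigured router — the flip side of explaining away.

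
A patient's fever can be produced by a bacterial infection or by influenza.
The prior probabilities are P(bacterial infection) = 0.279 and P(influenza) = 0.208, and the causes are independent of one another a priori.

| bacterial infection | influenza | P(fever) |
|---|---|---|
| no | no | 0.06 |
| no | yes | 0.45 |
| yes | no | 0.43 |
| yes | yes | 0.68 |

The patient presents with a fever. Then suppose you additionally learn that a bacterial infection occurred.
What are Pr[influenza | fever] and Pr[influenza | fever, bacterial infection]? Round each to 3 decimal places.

Pr[influenza | fever] ≈ 0.453; Pr[influenza | fever, bacterial infection] ≈ 0.293

P(fever) = 0.06·0.721·0.792 + 0.45·0.721·0.208 + 0.43·0.279·0.792 + 0.68·0.279·0.208 = 0.034262 + 0.067486 + 0.095016 + 0.039462 = 0.236226
Of this, 0.106948 comes from 0.067486 + 0.039462 (the influenza=true cases).
P(influenza | fever) = 0.106948 / 0.236226 ≈ 0.453

With the extra evidence:
By total probability over both values of influenza:
  P(fever | bacterial infection) = 0.43*0.792 + 0.68*0.208
        = 0.340560 + 0.141440 = 0.482000
Configurations with influenza contribute 0.141440, so
  P(influenza | fever, bacterial infection) = 0.141440 / 0.482000 ≈ 0.293
— bacterial infection explains away the evidence for influenza.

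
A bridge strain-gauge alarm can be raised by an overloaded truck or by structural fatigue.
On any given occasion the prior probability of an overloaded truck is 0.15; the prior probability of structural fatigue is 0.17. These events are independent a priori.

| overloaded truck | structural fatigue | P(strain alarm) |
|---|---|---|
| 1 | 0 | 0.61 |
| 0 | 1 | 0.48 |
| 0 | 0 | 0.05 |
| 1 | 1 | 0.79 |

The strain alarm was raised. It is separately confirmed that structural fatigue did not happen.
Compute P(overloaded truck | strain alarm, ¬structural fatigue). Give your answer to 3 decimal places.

For the numerator, keep only overloaded truck=true terms: 0.61*0.15 = 0.091500
The normalizing constant is 0.05*0.85 + 0.61*0.15 = 0.134000
Posterior = 0.091500 / 0.134000 ≈ 0.683

P(overloaded truck | strain alarm, ¬structural fatigue) ≈ 0.683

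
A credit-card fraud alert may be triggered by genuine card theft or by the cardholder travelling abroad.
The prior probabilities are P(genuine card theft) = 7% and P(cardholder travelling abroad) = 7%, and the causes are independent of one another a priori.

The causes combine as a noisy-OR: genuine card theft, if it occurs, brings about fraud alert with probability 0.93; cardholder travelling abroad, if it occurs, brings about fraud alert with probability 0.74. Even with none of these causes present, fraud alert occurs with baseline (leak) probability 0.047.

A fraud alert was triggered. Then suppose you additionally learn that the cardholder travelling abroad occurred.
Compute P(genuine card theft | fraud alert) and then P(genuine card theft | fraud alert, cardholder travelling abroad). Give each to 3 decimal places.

P(genuine card theft | fraud alert) ≈ 0.423; P(genuine card theft | fraud alert, cardholder travelling abroad) ≈ 0.090

Under noisy-OR, P(fraud alert | causes) = 1 − (1−0.047)·∏(1−qᵢ) over the active causes.
Numerator (weight on configurations with genuine card theft): 0.060757 + 0.004815 = 0.065572
The normalizing constant is 0.047·0.93·0.93 + 0.75222·0.93·0.07 + 0.93329·0.07·0.93 + 0.982655·0.07·0.07 = 0.155192
Posterior = 0.065572 / 0.155192 ≈ 0.423

Now also conditioning on cardholder travelling abroad=true:
P(fraud alert | cardholder travelling abroad) = 0.75222·0.93 + 0.982655·0.07 = 0.699565 + 0.068786 = 0.768351
Restricting to configurations with genuine card theft present: 0.982655·0.07 = 0.068786.
Hence the posterior is 0.068786/0.768351 ≈ 0.090.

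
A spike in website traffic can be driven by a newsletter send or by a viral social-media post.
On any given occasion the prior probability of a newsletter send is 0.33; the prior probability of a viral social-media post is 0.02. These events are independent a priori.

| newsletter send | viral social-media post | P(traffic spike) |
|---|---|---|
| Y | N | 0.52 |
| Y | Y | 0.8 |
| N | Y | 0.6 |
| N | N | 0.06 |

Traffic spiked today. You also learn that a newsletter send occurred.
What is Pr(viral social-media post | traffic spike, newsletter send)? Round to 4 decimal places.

Pr(viral social-media post | traffic spike, newsletter send) ≈ 0.0304

Numerator (weight on configurations with viral social-media post): 0.8·0.02 = 0.016000
Normalizer over all consistent configurations: 0.52·0.98 + 0.8·0.02 = 0.525600
P(viral social-media post | traffic spike, newsletter send) = 0.016000/0.525600 ≈ 0.0304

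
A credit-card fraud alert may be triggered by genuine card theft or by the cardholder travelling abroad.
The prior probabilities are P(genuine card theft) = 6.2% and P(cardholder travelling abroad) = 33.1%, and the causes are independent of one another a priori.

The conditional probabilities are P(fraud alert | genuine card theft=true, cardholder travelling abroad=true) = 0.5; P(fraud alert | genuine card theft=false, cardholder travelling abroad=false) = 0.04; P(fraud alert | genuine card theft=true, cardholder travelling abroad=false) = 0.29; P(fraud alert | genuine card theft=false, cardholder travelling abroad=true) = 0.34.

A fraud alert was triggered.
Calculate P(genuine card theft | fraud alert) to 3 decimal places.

P(fraud alert) = 0.04*0.938*0.669 + 0.34*0.938*0.331 + 0.29*0.062*0.669 + 0.5*0.062*0.331 = 0.025101 + 0.105563 + 0.012029 + 0.010261 = 0.152954
The genuine card theft-present share is 0.012029 + 0.010261 = 0.022290.
So P(genuine card theft | fraud alert) = 0.022290/0.152954 ≈ 0.146.

P(genuine card theft | fraud alert) ≈ 0.146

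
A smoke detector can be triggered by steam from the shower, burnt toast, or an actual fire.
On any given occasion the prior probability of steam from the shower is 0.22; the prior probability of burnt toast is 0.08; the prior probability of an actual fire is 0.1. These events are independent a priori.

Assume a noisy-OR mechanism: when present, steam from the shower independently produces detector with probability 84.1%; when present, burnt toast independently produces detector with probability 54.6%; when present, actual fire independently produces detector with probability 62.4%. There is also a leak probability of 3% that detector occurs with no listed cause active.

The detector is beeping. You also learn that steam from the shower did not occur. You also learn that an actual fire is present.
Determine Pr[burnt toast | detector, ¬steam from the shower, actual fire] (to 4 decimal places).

Under noisy-OR, P(detector | causes) = 1 − (1−0.03)·∏(1−qᵢ) over the active causes.
Numerator (weight on configurations with burnt toast): 0.834417*0.08 = 0.066753
Denominator P(detector | ¬steam from the shower, actual fire): 0.63528*0.92 + 0.834417*0.08 = 0.651211
Posterior = 0.066753 / 0.651211 ≈ 0.1025

Pr[burnt toast | detector, ¬steam from the shower, actual fire] ≈ 0.1025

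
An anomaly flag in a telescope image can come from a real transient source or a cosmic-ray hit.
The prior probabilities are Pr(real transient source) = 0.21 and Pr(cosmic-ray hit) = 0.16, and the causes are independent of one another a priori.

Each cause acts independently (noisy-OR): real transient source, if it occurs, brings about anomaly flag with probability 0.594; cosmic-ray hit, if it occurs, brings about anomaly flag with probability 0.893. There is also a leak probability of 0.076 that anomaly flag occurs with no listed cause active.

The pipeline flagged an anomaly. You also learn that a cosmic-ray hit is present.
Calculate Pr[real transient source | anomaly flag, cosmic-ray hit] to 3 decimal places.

Under noisy-OR, P(anomaly flag | causes) = 1 − (1−0.076)·∏(1−qᵢ) over the active causes.
Weight on real transient source=true, given the evidence: 0.95986·0.21 = 0.201571
Denominator P(anomaly flag | cosmic-ray hit): 0.901132·0.79 + 0.95986·0.21 = 0.913465
P(real transient source | anomaly flag, cosmic-ray hit) = 0.201571/0.913465 ≈ 0.221

Pr[real transient source | anomaly flag, cosmic-ray hit] ≈ 0.221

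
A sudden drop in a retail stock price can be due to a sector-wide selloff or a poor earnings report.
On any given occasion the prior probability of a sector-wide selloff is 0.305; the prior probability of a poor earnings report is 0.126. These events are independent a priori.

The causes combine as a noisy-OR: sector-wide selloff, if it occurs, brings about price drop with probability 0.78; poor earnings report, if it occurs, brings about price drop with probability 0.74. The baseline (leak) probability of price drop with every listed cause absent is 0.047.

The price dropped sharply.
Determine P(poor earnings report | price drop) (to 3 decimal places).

P(poor earnings report | price drop) ≈ 0.299

Under noisy-OR, P(price drop | causes) = 1 − (1−0.047)·∏(1−qᵢ) over the active causes.
Numerator (weight on configurations with poor earnings report): 0.065872 + 0.036335 = 0.102207
The normalizing constant is 0.047·0.695·0.874 + 0.75222·0.695·0.126 + 0.79034·0.305·0.874 + 0.945488·0.305·0.126 = 0.341437
Posterior = 0.102207 / 0.341437 ≈ 0.299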